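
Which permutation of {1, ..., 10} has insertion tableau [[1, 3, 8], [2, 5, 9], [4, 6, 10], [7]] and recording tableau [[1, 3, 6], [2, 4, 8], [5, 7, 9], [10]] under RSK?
Reverse the RSK construction: for i from n down to 1, find the cell of Q containing i, remove the entry at that cell from P, and reverse-bump it up through P; the value ejected from row 1 is w(i).

Step i=10: Q has 10 at row 4, column 1; remove 7 from row 4 of P and reverse-bump: 7 enters row 3 and ejects 6; 6 enters row 2 and ejects 5; 5 enters row 1 and ejects 3. So w(10) = 3. P is now [[1, 5, 8], [2, 6, 9], [4, 7, 10]].
Step i=9: Q has 9 at row 3, column 3; remove 10 from row 3 of P and reverse-bump: 10 enters row 2 and ejects 9; 9 enters row 1 and ejects 8. So w(9) = 8. P is now [[1, 5, 9], [2, 6, 10], [4, 7]].
Step i=8: Q has 8 at row 2, column 3; remove 10 from row 2 of P and reverse-bump: 10 enters row 1 and ejects 9. So w(8) = 9. P is now [[1, 5, 10], [2, 6], [4, 7]].
Step i=7: Q has 7 at row 3, column 2; remove 7 from row 3 of P and reverse-bump: 7 enters row 2 and ejects 6; 6 enters row 1 and ejects 5. So w(7) = 5. P is now [[1, 6, 10], [2, 7], [4]].
Step i=6: Q has 6 at row 1, column 3; remove that cell from P, ejecting 10. So w(6) = 10. P is now [[1, 6], [2, 7], [4]].
Step i=5: Q has 5 at row 3, column 1; remove 4 from row 3 of P and reverse-bump: 4 enters row 2 and ejects 2; 2 enters row 1 and ejects 1. So w(5) = 1. P is now [[2, 6], [4, 7]].
Step i=4: Q has 4 at row 2, column 2; remove 7 from row 2 of P and reverse-bump: 7 enters row 1 and ejects 6. So w(4) = 6. P is now [[2, 7], [4]].
Step i=3: Q has 3 at row 1, column 2; remove that cell from P, ejecting 7. So w(3) = 7. P is now [[2], [4]].
Step i=2: Q has 2 at row 2, column 1; remove 4 from row 2 of P and reverse-bump: 4 enters row 1 and ejects 2. So w(2) = 2. P is now [[4]].
Step i=1: Q has 1 at row 1, column 1; remove that cell from P, ejecting 4. So w(1) = 4. P is now [].

So w = 4 2 7 6 1 10 5 9 8 3.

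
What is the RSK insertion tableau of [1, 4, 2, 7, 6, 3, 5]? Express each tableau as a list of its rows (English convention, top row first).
P = [[1, 2, 3, 5], [4, 6], [7]]

Insert 1: appended to row 1. P = [[1]].
Insert 4: appended to row 1. P = [[1, 4]].
Insert 2: 2 bumps 4 from row 1; 4 starts row 2. P = [[1, 2], [4]].
Insert 7: appended to row 1. P = [[1, 2, 7], [4]].
Insert 6: 6 bumps 7 from row 1; 7 appends to row 2. P = [[1, 2, 6], [4, 7]].
Insert 3: 3 bumps 6 from row 1; 6 bumps 7 from row 2; 7 starts row 3. P = [[1, 2, 3], [4, 6], [7]].
Insert 5: appended to row 1. P = [[1, 2, 3, 5], [4, 6], [7]].

So P = [[1, 2, 3, 5], [4, 6], [7]].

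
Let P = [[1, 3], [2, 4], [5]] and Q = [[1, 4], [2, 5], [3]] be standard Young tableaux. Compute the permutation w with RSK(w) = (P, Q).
Reverse the RSK construction: for i from n down to 1, find the cell of Q containing i, remove the entry at that cell from P, and reverse-bump it up through P; the value ejected from row 1 is w(i).

Step i=5: Q has 5 at row 2, column 2; remove 4 from row 2 of P and reverse-bump: 4 enters row 1 and ejects 3. So w(5) = 3. P is now [[1, 4], [2], [5]].
Step i=4: Q has 4 at row 1, column 2; remove that cell from P, ejecting 4. So w(4) = 4. P is now [[1], [2], [5]].
Step i=3: Q has 3 at row 3, column 1; remove 5 from row 3 of P and reverse-bump: 5 enters row 2 and ejects 2; 2 enters row 1 and ejects 1. So w(3) = 1. P is now [[2], [5]].
Step i=2: Q has 2 at row 2, column 1; remove 5 from row 2 of P and reverse-bump: 5 enters row 1 and ejects 2. So w(2) = 2. P is now [[5]].
Step i=1: Q has 1 at row 1, column 1; remove that cell from P, ejecting 5. So w(1) = 5. P is now [].

So w = 5 2 1 4 3.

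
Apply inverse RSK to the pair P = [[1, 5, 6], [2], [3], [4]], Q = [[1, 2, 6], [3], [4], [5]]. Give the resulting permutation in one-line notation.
Reverse the RSK construction: for i from n down to 1, find the cell of Q containing i, remove the entry at that cell from P, and reverse-bump it up through P; the value ejected from row 1 is w(i).

Step i=6: Q has 6 at row 1, column 3; remove that cell from P, ejecting 6. So w(6) = 6. P is now [[1, 5], [2], [3], [4]].
Step i=5: Q has 5 at row 4, column 1; remove 4 from row 4 of P and reverse-bump: 4 enters row 3 and ejects 3; 3 enters row 2 and ejects 2; 2 enters row 1 and ejects 1. So w(5) = 1. P is now [[2, 5], [3], [4]].
Step i=4: Q has 4 at row 3, column 1; remove 4 from row 3 of P and reverse-bump: 4 enters row 2 and ejects 3; 3 enters row 1 and ejects 2. So w(4) = 2. P is now [[3, 5], [4]].
Step i=3: Q has 3 at row 2, column 1; remove 4 from row 2 of P and reverse-bump: 4 enters row 1 and ejects 3. So w(3) = 3. P is now [[4, 5]].
Step i=2: Q has 2 at row 1, column 2; remove that cell from P, ejecting 5. So w(2) = 5. P is now [[4]].
Step i=1: Q has 1 at row 1, column 1; remove that cell from P, ejecting 4. So w(1) = 4. P is now [].

So w = 4 5 3 2 1 6.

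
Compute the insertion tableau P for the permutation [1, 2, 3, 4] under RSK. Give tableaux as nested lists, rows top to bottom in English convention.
P = [[1, 2, 3, 4]]

After inserting 1: P = [[1]].
After inserting 2: P = [[1, 2]].
After inserting 3: P = [[1, 2, 3]].
After inserting 4: P = [[1, 2, 3, 4]].

So P = [[1, 2, 3, 4]].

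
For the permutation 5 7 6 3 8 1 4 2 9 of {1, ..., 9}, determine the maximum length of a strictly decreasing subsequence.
4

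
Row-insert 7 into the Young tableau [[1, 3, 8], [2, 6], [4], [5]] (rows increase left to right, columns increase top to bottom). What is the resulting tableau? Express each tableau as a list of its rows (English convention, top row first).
[[1, 3, 7], [2, 6, 8], [4], [5]]

In row 1, 7 replaces 8 (the leftmost entry greater than 7); 8 is bumped to row 2. 8 is appended to row 2. The new tableau is [[1, 3, 7], [2, 6, 8], [4], [5]].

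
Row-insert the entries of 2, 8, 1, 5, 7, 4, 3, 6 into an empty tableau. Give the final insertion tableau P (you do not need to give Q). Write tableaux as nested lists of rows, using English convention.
Insert 2: appended to row 1. P = [[2]].
Insert 8: appended to row 1. P = [[2, 8]].
Insert 1: 1 bumps 2 from row 1; 2 starts row 2. P = [[1, 8], [2]].
Insert 5: 5 bumps 8 from row 1; 8 appends to row 2. P = [[1, 5], [2, 8]].
Insert 7: appended to row 1. P = [[1, 5, 7], [2, 8]].
Insert 4: 4 bumps 5 from row 1; 5 bumps 8 from row 2; 8 starts row 3. P = [[1, 4, 7], [2, 5], [8]].
Insert 3: 3 bumps 4 from row 1; 4 bumps 5 from row 2; 5 bumps 8 from row 3; 8 starts row 4. P = [[1, 3, 7], [2, 4], [5], [8]].
Insert 6: 6 bumps 7 from row 1; 7 appends to row 2. P = [[1, 3, 6], [2, 4, 7], [5], [8]].

So P = [[1, 3, 6], [2, 4, 7], [5], [8]].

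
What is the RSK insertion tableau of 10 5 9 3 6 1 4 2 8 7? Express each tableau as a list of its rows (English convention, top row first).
P = [[1, 2, 7], [3, 4, 8], [5, 6], [9], [10]]

After inserting 10: P = [[10]].
After inserting 5: P = [[5], [10]].
After inserting 9: P = [[5, 9], [10]].
After inserting 3: P = [[3, 9], [5], [10]].
After inserting 6: P = [[3, 6], [5, 9], [10]].
After inserting 1: P = [[1, 6], [3, 9], [5], [10]].
After inserting 4: P = [[1, 4], [3, 6], [5, 9], [10]].
After inserting 2: P = [[1, 2], [3, 4], [5, 6], [9], [10]].
After inserting 8: P = [[1, 2, 8], [3, 4], [5, 6], [9], [10]].
After inserting 7: P = [[1, 2, 7], [3, 4, 8], [5, 6], [9], [10]].

So P = [[1, 2, 7], [3, 4, 8], [5, 6], [9], [10]].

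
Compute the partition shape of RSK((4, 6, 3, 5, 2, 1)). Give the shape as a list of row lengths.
[2, 2, 1, 1]

Row-insert each entry into an empty tableau.

After inserting 4: P = [[4]].
After inserting 6: P = [[4, 6]].
After inserting 3: P = [[3, 6], [4]].
After inserting 5: P = [[3, 5], [4, 6]].
After inserting 2: P = [[2, 5], [3, 6], [4]].
After inserting 1: P = [[1, 5], [2, 6], [3], [4]].

The final insertion tableau P = [[1, 5], [2, 6], [3], [4]] has shape [2, 2, 1, 1].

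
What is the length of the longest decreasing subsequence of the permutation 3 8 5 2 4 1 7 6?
4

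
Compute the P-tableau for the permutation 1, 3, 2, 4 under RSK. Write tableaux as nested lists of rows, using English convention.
Insert 1: appended to row 1. P = [[1]].
Insert 3: appended to row 1. P = [[1, 3]].
Insert 2: 2 bumps 3 from row 1; 3 starts row 2. P = [[1, 2], [3]].
Insert 4: appended to row 1. P = [[1, 2, 4], [3]].

So P = [[1, 2, 4], [3]].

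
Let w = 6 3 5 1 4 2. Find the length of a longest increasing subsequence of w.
2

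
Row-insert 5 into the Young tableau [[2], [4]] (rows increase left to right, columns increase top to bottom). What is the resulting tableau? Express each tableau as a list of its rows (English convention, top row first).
5 is larger than every entry of row 1, so it is appended to row 1. The new tableau is [[2, 5], [4]].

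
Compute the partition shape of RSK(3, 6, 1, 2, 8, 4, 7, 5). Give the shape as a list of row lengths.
Row-insert each entry into an empty tableau.

After inserting 3: P = [[3]].
After inserting 6: P = [[3, 6]].
After inserting 1: P = [[1, 6], [3]].
After inserting 2: P = [[1, 2], [3, 6]].
After inserting 8: P = [[1, 2, 8], [3, 6]].
After inserting 4: P = [[1, 2, 4], [3, 6, 8]].
After inserting 7: P = [[1, 2, 4, 7], [3, 6, 8]].
After inserting 5: P = [[1, 2, 4, 5], [3, 6, 7], [8]].

The final insertion tableau P = [[1, 2, 4, 5], [3, 6, 7], [8]] has shape [4, 3, 1].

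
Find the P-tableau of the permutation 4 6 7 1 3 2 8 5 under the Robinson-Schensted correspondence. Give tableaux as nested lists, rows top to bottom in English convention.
Insert 4: appended to row 1. P = [[4]].
Insert 6: appended to row 1. P = [[4, 6]].
Insert 7: appended to row 1. P = [[4, 6, 7]].
Insert 1: 1 bumps 4 from row 1; 4 starts row 2. P = [[1, 6, 7], [4]].
Insert 3: 3 bumps 6 from row 1; 6 appends to row 2. P = [[1, 3, 7], [4, 6]].
Insert 2: 2 bumps 3 from row 1; 3 bumps 4 from row 2; 4 starts row 3. P = [[1, 2, 7], [3, 6], [4]].
Insert 8: appended to row 1. P = [[1, 2, 7, 8], [3, 6], [4]].
Insert 5: 5 bumps 7 from row 1; 7 appends to row 2. P = [[1, 2, 5, 8], [3, 6, 7], [4]].

So P = [[1, 2, 5, 8], [3, 6, 7], [4]].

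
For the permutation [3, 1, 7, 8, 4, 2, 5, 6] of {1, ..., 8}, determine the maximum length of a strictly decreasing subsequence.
3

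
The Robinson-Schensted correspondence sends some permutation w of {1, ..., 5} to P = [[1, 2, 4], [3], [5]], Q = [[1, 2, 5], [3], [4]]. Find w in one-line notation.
Reverse the RSK construction: for i from n down to 1, find the cell of Q containing i, remove the entry at that cell from P, and reverse-bump it up through P; the value ejected from row 1 is w(i).

Step i=5: Q has 5 at row 1, column 3; remove that cell from P, ejecting 4. So w(5) = 4. P is now [[1, 2], [3], [5]].
Step i=4: Q has 4 at row 3, column 1; remove 5 from row 3 of P and reverse-bump: 5 enters row 2 and ejects 3; 3 enters row 1 and ejects 2. So w(4) = 2. P is now [[1, 3], [5]].
Step i=3: Q has 3 at row 2, column 1; remove 5 from row 2 of P and reverse-bump: 5 enters row 1 and ejects 3. So w(3) = 3. P is now [[1, 5]].
Step i=2: Q has 2 at row 1, column 2; remove that cell from P, ejecting 5. So w(2) = 5. P is now [[1]].
Step i=1: Q has 1 at row 1, column 1; remove that cell from P, ejecting 1. So w(1) = 1. P is now [].

So w = 1 5 3 2 4.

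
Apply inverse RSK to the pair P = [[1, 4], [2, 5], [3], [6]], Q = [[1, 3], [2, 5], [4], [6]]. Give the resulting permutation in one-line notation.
Reverse RSK: for i = n, n-1, ..., 1, locate i in Q, remove the corresponding corner cell from P, and reverse-bump its entry up through P; the value ejected from row 1 is w(i).

So w = 6 3 5 2 4 1.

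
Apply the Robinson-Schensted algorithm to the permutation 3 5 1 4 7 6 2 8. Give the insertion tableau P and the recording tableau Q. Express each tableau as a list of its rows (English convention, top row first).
Insert each entry of the permutation into P by Schensted row insertion, recording in Q the position of each new cell.

Insert 3: appended to row 1. P = [[3]].
Insert 5: appended to row 1. P = [[3, 5]].
Insert 1: 1 bumps 3 from row 1; 3 starts row 2. P = [[1, 5], [3]].
Insert 4: 4 bumps 5 from row 1; 5 appends to row 2. P = [[1, 4], [3, 5]].
Insert 7: appended to row 1. P = [[1, 4, 7], [3, 5]].
Insert 6: 6 bumps 7 from row 1; 7 appends to row 2. P = [[1, 4, 6], [3, 5, 7]].
Insert 2: 2 bumps 4 from row 1; 4 bumps 5 from row 2; 5 starts row 3. P = [[1, 2, 6], [3, 4, 7], [5]].
Insert 8: appended to row 1. P = [[1, 2, 6, 8], [3, 4, 7], [5]].

So P = [[1, 2, 6, 8], [3, 4, 7], [5]], Q = [[1, 2, 5, 8], [3, 4, 6], [7]].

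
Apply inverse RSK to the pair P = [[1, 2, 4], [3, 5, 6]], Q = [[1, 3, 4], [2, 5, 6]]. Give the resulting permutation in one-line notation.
Reverse the RSK construction: for i from n down to 1, find the cell of Q containing i, remove the entry at that cell from P, and reverse-bump it up through P; the value ejected from row 1 is w(i).

Step i=6: Q has 6 at row 2, column 3; remove 6 from row 2 of P and reverse-bump: 6 enters row 1 and ejects 4. So w(6) = 4. P is now [[1, 2, 6], [3, 5]].
Step i=5: Q has 5 at row 2, column 2; remove 5 from row 2 of P and reverse-bump: 5 enters row 1 and ejects 2. So w(5) = 2. P is now [[1, 5, 6], [3]].
Step i=4: Q has 4 at row 1, column 3; remove that cell from P, ejecting 6. So w(4) = 6. P is now [[1, 5], [3]].
Step i=3: Q has 3 at row 1, column 2; remove that cell from P, ejecting 5. So w(3) = 5. P is now [[1], [3]].
Step i=2: Q has 2 at row 2, column 1; remove 3 from row 2 of P and reverse-bump: 3 enters row 1 and ejects 1. So w(2) = 1. P is now [[3]].
Step i=1: Q has 1 at row 1, column 1; remove that cell from P, ejecting 3. So w(1) = 3. P is now [].

So w = 3 1 5 6 2 4.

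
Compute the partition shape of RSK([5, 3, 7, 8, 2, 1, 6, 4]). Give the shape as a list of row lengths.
Row-insert each entry into an empty tableau.

After inserting 5: P = [[5]].
After inserting 3: P = [[3], [5]].
After inserting 7: P = [[3, 7], [5]].
After inserting 8: P = [[3, 7, 8], [5]].
After inserting 2: P = [[2, 7, 8], [3], [5]].
After inserting 1: P = [[1, 7, 8], [2], [3], [5]].
After inserting 6: P = [[1, 6, 8], [2, 7], [3], [5]].
After inserting 4: P = [[1, 4, 8], [2, 6], [3, 7], [5]].

The final insertion tableau P = [[1, 4, 8], [2, 6], [3, 7], [5]] has shape [3, 2, 2, 1].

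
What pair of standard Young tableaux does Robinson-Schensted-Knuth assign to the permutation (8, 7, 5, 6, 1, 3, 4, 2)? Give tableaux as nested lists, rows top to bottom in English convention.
Insert each entry of the permutation into P by Schensted row insertion, recording in Q the position of each new cell.

After inserting 8: P = [[8]].
After inserting 7: P = [[7], [8]].
After inserting 5: P = [[5], [7], [8]].
After inserting 6: P = [[5, 6], [7], [8]].
After inserting 1: P = [[1, 6], [5], [7], [8]].
After inserting 3: P = [[1, 3], [5, 6], [7], [8]].
After inserting 4: P = [[1, 3, 4], [5, 6], [7], [8]].
After inserting 2: P = [[1, 2, 4], [3, 6], [5], [7], [8]].

So P = [[1, 2, 4], [3, 6], [5], [7], [8]], Q = [[1, 4, 7], [2, 6], [3], [5], [8]].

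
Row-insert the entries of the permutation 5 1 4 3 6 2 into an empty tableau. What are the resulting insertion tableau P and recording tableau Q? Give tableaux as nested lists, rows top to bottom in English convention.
P = [[1, 2, 6], [3], [4], [5]], Q = [[1, 3, 5], [2], [4], [6]]

Insert each entry of the permutation into P by Schensted row insertion, recording in Q the position of each new cell.

Insert 5: appended to row 1. P = [[5]], Q = [[1]].
Insert 1: 1 bumps 5 from row 1; 5 starts row 2. P = [[1], [5]], Q = [[1], [2]].
Insert 4: appended to row 1. P = [[1, 4], [5]], Q = [[1, 3], [2]].
Insert 3: 3 bumps 4 from row 1; 4 bumps 5 from row 2; 5 starts row 3. P = [[1, 3], [4], [5]], Q = [[1, 3], [2], [4]].
Insert 6: appended to row 1. P = [[1, 3, 6], [4], [5]], Q = [[1, 3, 5], [2], [4]].
Insert 2: 2 bumps 3 from row 1; 3 bumps 4 from row 2; 4 bumps 5 from row 3; 5 starts row 4. P = [[1, 2, 6], [3], [4], [5]], Q = [[1, 3, 5], [2], [4], [6]].

So P = [[1, 2, 6], [3], [4], [5]], Q = [[1, 3, 5], [2], [4], [6]].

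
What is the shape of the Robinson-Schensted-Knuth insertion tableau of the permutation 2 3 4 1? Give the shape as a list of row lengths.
Row-insert each entry into an empty tableau.

After inserting 2: P = [[2]].
After inserting 3: P = [[2, 3]].
After inserting 4: P = [[2, 3, 4]].
After inserting 1: P = [[1, 3, 4], [2]].

The final insertion tableau P = [[1, 3, 4], [2]] has shape [3, 1].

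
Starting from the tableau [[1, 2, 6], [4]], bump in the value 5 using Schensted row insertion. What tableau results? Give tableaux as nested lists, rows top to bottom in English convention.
In row 1, 5 replaces 6 (the leftmost entry greater than 5); 6 is bumped to row 2. 6 is appended to row 2. The new tableau is [[1, 2, 5], [4, 6]].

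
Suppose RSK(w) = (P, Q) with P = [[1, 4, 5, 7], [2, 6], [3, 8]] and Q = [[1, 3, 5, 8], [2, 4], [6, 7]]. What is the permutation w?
3 2 8 4 6 1 5 7

Reverse the RSK construction: for i from n down to 1, find the cell of Q containing i, remove the entry at that cell from P, and reverse-bump it up through P; the value ejected from row 1 is w(i).

Step i=8: Q has 8 at row 1, column 4; remove that cell from P, ejecting 7. So w(8) = 7. P is now [[1, 4, 5], [2, 6], [3, 8]].
Step i=7: Q has 7 at row 3, column 2; remove 8 from row 3 of P and reverse-bump: 8 enters row 2 and ejects 6; 6 enters row 1 and ejects 5. So w(7) = 5. P is now [[1, 4, 6], [2, 8], [3]].
Step i=6: Q has 6 at row 3, column 1; remove 3 from row 3 of P and reverse-bump: 3 enters row 2 and ejects 2; 2 enters row 1 and ejects 1. So w(6) = 1. P is now [[2, 4, 6], [3, 8]].
Step i=5: Q has 5 at row 1, column 3; remove that cell from P, ejecting 6. So w(5) = 6. P is now [[2, 4], [3, 8]].
Step i=4: Q has 4 at row 2, column 2; remove 8 from row 2 of P and reverse-bump: 8 enters row 1 and ejects 4. So w(4) = 4. P is now [[2, 8], [3]].
Step i=3: Q has 3 at row 1, column 2; remove that cell from P, ejecting 8. So w(3) = 8. P is now [[2], [3]].
Step i=2: Q has 2 at row 2, column 1; remove 3 from row 2 of P and reverse-bump: 3 enters row 1 and ejects 2. So w(2) = 2. P is now [[3]].
Step i=1: Q has 1 at row 1, column 1; remove that cell from P, ejecting 3. So w(1) = 3. P is now [].

So w = 3 2 8 4 6 1 5 7.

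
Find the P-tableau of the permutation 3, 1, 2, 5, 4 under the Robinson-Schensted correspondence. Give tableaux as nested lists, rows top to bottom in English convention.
P = [[1, 2, 4], [3, 5]]

Insert 3: appended to row 1. P = [[3]].
Insert 1: 1 bumps 3 from row 1; 3 starts row 2. P = [[1], [3]].
Insert 2: appended to row 1. P = [[1, 2], [3]].
Insert 5: appended to row 1. P = [[1, 2, 5], [3]].
Insert 4: 4 bumps 5 from row 1; 5 appends to row 2. P = [[1, 2, 4], [3, 5]].

So P = [[1, 2, 4], [3, 5]].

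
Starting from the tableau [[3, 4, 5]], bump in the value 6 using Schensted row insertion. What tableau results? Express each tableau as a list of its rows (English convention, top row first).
[[3, 4, 5, 6]]

6 is larger than every entry of row 1, so it is appended to row 1. The new tableau is [[3, 4, 5, 6]].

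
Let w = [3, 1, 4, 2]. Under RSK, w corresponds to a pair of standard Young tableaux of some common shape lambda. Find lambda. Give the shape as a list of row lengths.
[2, 2]

Row-insert each entry into an empty tableau.

After inserting 3: P = [[3]].
After inserting 1: P = [[1], [3]].
After inserting 4: P = [[1, 4], [3]].
After inserting 2: P = [[1, 2], [3, 4]].

The final insertion tableau P = [[1, 2], [3, 4]] has shape [2, 2].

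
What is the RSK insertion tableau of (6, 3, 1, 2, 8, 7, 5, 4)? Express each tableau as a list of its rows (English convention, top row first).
After inserting 6: P = [[6]].
After inserting 3: P = [[3], [6]].
After inserting 1: P = [[1], [3], [6]].
After inserting 2: P = [[1, 2], [3], [6]].
After inserting 8: P = [[1, 2, 8], [3], [6]].
After inserting 7: P = [[1, 2, 7], [3, 8], [6]].
After inserting 5: P = [[1, 2, 5], [3, 7], [6, 8]].
After inserting 4: P = [[1, 2, 4], [3, 5], [6, 7], [8]].

So P = [[1, 2, 4], [3, 5], [6, 7], [8]].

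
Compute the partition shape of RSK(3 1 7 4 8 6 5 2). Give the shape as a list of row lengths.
[3, 3, 1, 1]

Row-insert each entry into an empty tableau.

After inserting 3: P = [[3]].
After inserting 1: P = [[1], [3]].
After inserting 7: P = [[1, 7], [3]].
After inserting 4: P = [[1, 4], [3, 7]].
After inserting 8: P = [[1, 4, 8], [3, 7]].
After inserting 6: P = [[1, 4, 6], [3, 7, 8]].
After inserting 5: P = [[1, 4, 5], [3, 6, 8], [7]].
After inserting 2: P = [[1, 2, 5], [3, 4, 8], [6], [7]].

The final insertion tableau P = [[1, 2, 5], [3, 4, 8], [6], [7]] has shape [3, 3, 1, 1].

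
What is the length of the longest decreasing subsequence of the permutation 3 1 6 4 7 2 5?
3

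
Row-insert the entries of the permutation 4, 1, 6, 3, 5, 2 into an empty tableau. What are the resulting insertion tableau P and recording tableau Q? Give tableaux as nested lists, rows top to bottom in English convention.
P = [[1, 2, 5], [3, 6], [4]], Q = [[1, 3, 5], [2, 4], [6]]

Insert each entry of the permutation into P by Schensted row insertion, recording in Q the position of each new cell.

Insert 4: appended to row 1. P = [[4]].
Insert 1: 1 bumps 4 from row 1; 4 starts row 2. P = [[1], [4]].
Insert 6: appended to row 1. P = [[1, 6], [4]].
Insert 3: 3 bumps 6 from row 1; 6 appends to row 2. P = [[1, 3], [4, 6]].
Insert 5: appended to row 1. P = [[1, 3, 5], [4, 6]].
Insert 2: 2 bumps 3 from row 1; 3 bumps 4 from row 2; 4 starts row 3. P = [[1, 2, 5], [3, 6], [4]].

So P = [[1, 2, 5], [3, 6], [4]], Q = [[1, 3, 5], [2, 4], [6]].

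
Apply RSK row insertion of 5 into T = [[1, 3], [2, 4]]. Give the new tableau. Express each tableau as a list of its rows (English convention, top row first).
5 is larger than every entry of row 1, so it is appended to row 1. The new tableau is [[1, 3, 5], [2, 4]].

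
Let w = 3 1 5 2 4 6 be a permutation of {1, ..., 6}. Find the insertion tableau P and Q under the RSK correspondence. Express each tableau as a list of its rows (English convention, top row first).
P = [[1, 2, 4, 6], [3, 5]], Q = [[1, 3, 5, 6], [2, 4]]

Insert each entry of the permutation into P by Schensted row insertion, recording in Q the position of each new cell.

Insert 3: appended to row 1. P = [[3]], Q = [[1]].
Insert 1: 1 bumps 3 from row 1; 3 starts row 2. P = [[1], [3]], Q = [[1], [2]].
Insert 5: appended to row 1. P = [[1, 5], [3]], Q = [[1, 3], [2]].
Insert 2: 2 bumps 5 from row 1; 5 appends to row 2. P = [[1, 2], [3, 5]], Q = [[1, 3], [2, 4]].
Insert 4: appended to row 1. P = [[1, 2, 4], [3, 5]], Q = [[1, 3, 5], [2, 4]].
Insert 6: appended to row 1. P = [[1, 2, 4, 6], [3, 5]], Q = [[1, 3, 5, 6], [2, 4]].

So P = [[1, 2, 4, 6], [3, 5]], Q = [[1, 3, 5, 6], [2, 4]].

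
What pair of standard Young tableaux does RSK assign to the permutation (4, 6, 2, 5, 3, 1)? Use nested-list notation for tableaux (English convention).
P = [[1, 3], [2, 5], [4], [6]], Q = [[1, 2], [3, 4], [5], [6]]

Insert each entry of the permutation into P by Schensted row insertion, recording in Q the position of each new cell.

Insert 4: appended to row 1. P = [[4]], Q = [[1]].
Insert 6: appended to row 1. P = [[4, 6]], Q = [[1, 2]].
Insert 2: 2 bumps 4 from row 1; 4 starts row 2. P = [[2, 6], [4]], Q = [[1, 2], [3]].
Insert 5: 5 bumps 6 from row 1; 6 appends to row 2. P = [[2, 5], [4, 6]], Q = [[1, 2], [3, 4]].
Insert 3: 3 bumps 5 from row 1; 5 bumps 6 from row 2; 6 starts row 3. P = [[2, 3], [4, 5], [6]], Q = [[1, 2], [3, 4], [5]].
Insert 1: 1 bumps 2 from row 1; 2 bumps 4 from row 2; 4 bumps 6 from row 3; 6 starts row 4. P = [[1, 3], [2, 5], [4], [6]], Q = [[1, 2], [3, 4], [5], [6]].

So P = [[1, 3], [2, 5], [4], [6]], Q = [[1, 2], [3, 4], [5], [6]].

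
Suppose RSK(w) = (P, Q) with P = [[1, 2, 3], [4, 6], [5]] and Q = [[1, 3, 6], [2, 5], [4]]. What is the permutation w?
5 4 6 1 2 3

Reverse the RSK construction: for i from n down to 1, find the cell of Q containing i, remove the entry at that cell from P, and reverse-bump it up through P; the value ejected from row 1 is w(i).

Step i=6: Q has 6 at row 1, column 3; remove that cell from P, ejecting 3. So w(6) = 3. P is now [[1, 2], [4, 6], [5]].
Step i=5: Q has 5 at row 2, column 2; remove 6 from row 2 of P and reverse-bump: 6 enters row 1 and ejects 2. So w(5) = 2. P is now [[1, 6], [4], [5]].
Step i=4: Q has 4 at row 3, column 1; remove 5 from row 3 of P and reverse-bump: 5 enters row 2 and ejects 4; 4 enters row 1 and ejects 1. So w(4) = 1. P is now [[4, 6], [5]].
Step i=3: Q has 3 at row 1, column 2; remove that cell from P, ejecting 6. So w(3) = 6. P is now [[4], [5]].
Step i=2: Q has 2 at row 2, column 1; remove 5 from row 2 of P and reverse-bump: 5 enters row 1 and ejects 4. So w(2) = 4. P is now [[5]].
Step i=1: Q has 1 at row 1, column 1; remove that cell from P, ejecting 5. So w(1) = 5. P is now [].

So w = 5 4 6 1 2 3.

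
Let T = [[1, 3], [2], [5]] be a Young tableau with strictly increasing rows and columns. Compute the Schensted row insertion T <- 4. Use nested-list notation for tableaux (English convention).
[[1, 3, 4], [2], [5]]

4 is larger than every entry of row 1, so it is appended to row 1. The new tableau is [[1, 3, 4], [2], [5]].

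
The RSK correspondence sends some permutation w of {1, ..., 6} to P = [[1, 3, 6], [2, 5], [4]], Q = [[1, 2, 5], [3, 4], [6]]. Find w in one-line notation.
4 5 2 3 6 1

Reverse the RSK construction: for i from n down to 1, find the cell of Q containing i, remove the entry at that cell from P, and reverse-bump it up through P; the value ejected from row 1 is w(i).

Step i=6: Q has 6 at row 3, column 1; remove 4 from row 3 of P and reverse-bump: 4 enters row 2 and ejects 2; 2 enters row 1 and ejects 1. So w(6) = 1. P is now [[2, 3, 6], [4, 5]].
Step i=5: Q has 5 at row 1, column 3; remove that cell from P, ejecting 6. So w(5) = 6. P is now [[2, 3], [4, 5]].
Step i=4: Q has 4 at row 2, column 2; remove 5 from row 2 of P and reverse-bump: 5 enters row 1 and ejects 3. So w(4) = 3. P is now [[2, 5], [4]].
Step i=3: Q has 3 at row 2, column 1; remove 4 from row 2 of P and reverse-bump: 4 enters row 1 and ejects 2. So w(3) = 2. P is now [[4, 5]].
Step i=2: Q has 2 at row 1, column 2; remove that cell from P, ejecting 5. So w(2) = 5. P is now [[4]].
Step i=1: Q has 1 at row 1, column 1; remove that cell from P, ejecting 4. So w(1) = 4. P is now [].

So w = 4 5 2 3 6 1.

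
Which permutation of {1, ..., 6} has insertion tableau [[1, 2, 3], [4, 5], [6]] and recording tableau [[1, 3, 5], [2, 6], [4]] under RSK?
6 1 4 2 5 3

Reverse the RSK construction: for i from n down to 1, find the cell of Q containing i, remove the entry at that cell from P, and reverse-bump it up through P; the value ejected from row 1 is w(i).

Step i=6: Q has 6 at row 2, column 2; remove 5 from row 2 of P and reverse-bump: 5 enters row 1 and ejects 3. So w(6) = 3. P is now [[1, 2, 5], [4], [6]].
Step i=5: Q has 5 at row 1, column 3; remove that cell from P, ejecting 5. So w(5) = 5. P is now [[1, 2], [4], [6]].
Step i=4: Q has 4 at row 3, column 1; remove 6 from row 3 of P and reverse-bump: 6 enters row 2 and ejects 4; 4 enters row 1 and ejects 2. So w(4) = 2. P is now [[1, 4], [6]].
Step i=3: Q has 3 at row 1, column 2; remove that cell from P, ejecting 4. So w(3) = 4. P is now [[1], [6]].
Step i=2: Q has 2 at row 2, column 1; remove 6 from row 2 of P and reverse-bump: 6 enters row 1 and ejects 1. So w(2) = 1. P is now [[6]].
Step i=1: Q has 1 at row 1, column 1; remove that cell from P, ejecting 6. So w(1) = 6. P is now [].

So w = 6 1 4 2 5 3.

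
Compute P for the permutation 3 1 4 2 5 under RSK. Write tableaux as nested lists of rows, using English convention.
P = [[1, 2, 5], [3, 4]]

Insert 3: appended to row 1. P = [[3]].
Insert 1: 1 bumps 3 from row 1; 3 starts row 2. P = [[1], [3]].
Insert 4: appended to row 1. P = [[1, 4], [3]].
Insert 2: 2 bumps 4 from row 1; 4 appends to row 2. P = [[1, 2], [3, 4]].
Insert 5: appended to row 1. P = [[1, 2, 5], [3, 4]].

So P = [[1, 2, 5], [3, 4]].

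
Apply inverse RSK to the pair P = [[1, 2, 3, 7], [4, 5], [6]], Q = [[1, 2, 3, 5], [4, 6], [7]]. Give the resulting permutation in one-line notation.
1 4 6 2 7 5 3

Reverse the RSK construction: for i from n down to 1, find the cell of Q containing i, remove the entry at that cell from P, and reverse-bump it up through P; the value ejected from row 1 is w(i).

Step i=7: Q has 7 at row 3, column 1; remove 6 from row 3 of P and reverse-bump: 6 enters row 2 and ejects 5; 5 enters row 1 and ejects 3. So w(7) = 3. P is now [[1, 2, 5, 7], [4, 6]].
Step i=6: Q has 6 at row 2, column 2; remove 6 from row 2 of P and reverse-bump: 6 enters row 1 and ejects 5. So w(6) = 5. P is now [[1, 2, 6, 7], [4]].
Step i=5: Q has 5 at row 1, column 4; remove that cell from P, ejecting 7. So w(5) = 7. P is now [[1, 2, 6], [4]].
Step i=4: Q has 4 at row 2, column 1; remove 4 from row 2 of P and reverse-bump: 4 enters row 1 and ejects 2. So w(4) = 2. P is now [[1, 4, 6]].
Step i=3: Q has 3 at row 1, column 3; remove that cell from P, ejecting 6. So w(3) = 6. P is now [[1, 4]].
Step i=2: Q has 2 at row 1, column 2; remove that cell from P, ejecting 4. So w(2) = 4. P is now [[1]].
Step i=1: Q has 1 at row 1, column 1; remove that cell from P, ejecting 1. So w(1) = 1. P is now [].

So w = 1 4 6 2 7 5 3.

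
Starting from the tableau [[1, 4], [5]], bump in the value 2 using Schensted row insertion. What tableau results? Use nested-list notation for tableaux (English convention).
[[1, 2], [4], [5]]

In row 1, 2 replaces 4 (the leftmost entry greater than 2); 4 is bumped to row 2. In row 2, 4 replaces 5 (the leftmost entry greater than 4); 5 is bumped to row 3. 5 starts a new row 3. The new tableau is [[1, 2], [4], [5]].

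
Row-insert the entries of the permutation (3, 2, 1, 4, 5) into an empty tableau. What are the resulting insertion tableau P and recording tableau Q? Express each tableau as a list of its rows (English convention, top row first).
Insert each entry of the permutation into P by Schensted row insertion, recording in Q the position of each new cell.

Insert 3: appended to row 1. P = [[3]].
Insert 2: 2 bumps 3 from row 1; 3 starts row 2. P = [[2], [3]].
Insert 1: 1 bumps 2 from row 1; 2 bumps 3 from row 2; 3 starts row 3. P = [[1], [2], [3]].
Insert 4: appended to row 1. P = [[1, 4], [2], [3]].
Insert 5: appended to row 1. P = [[1, 4, 5], [2], [3]].

So P = [[1, 4, 5], [2], [3]], Q = [[1, 4, 5], [2], [3]].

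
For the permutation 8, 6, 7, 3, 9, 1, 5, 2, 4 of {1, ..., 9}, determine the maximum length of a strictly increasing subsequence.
3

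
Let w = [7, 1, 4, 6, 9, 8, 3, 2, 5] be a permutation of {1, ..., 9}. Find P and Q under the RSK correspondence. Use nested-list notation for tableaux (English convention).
Insert each entry of the permutation into P by Schensted row insertion, recording in Q the position of each new cell.

Insert 7: appended to row 1. P = [[7]].
Insert 1: 1 bumps 7 from row 1; 7 starts row 2. P = [[1], [7]].
Insert 4: appended to row 1. P = [[1, 4], [7]].
Insert 6: appended to row 1. P = [[1, 4, 6], [7]].
Insert 9: appended to row 1. P = [[1, 4, 6, 9], [7]].
Insert 8: 8 bumps 9 from row 1; 9 appends to row 2. P = [[1, 4, 6, 8], [7, 9]].
Insert 3: 3 bumps 4 from row 1; 4 bumps 7 from row 2; 7 starts row 3. P = [[1, 3, 6, 8], [4, 9], [7]].
Insert 2: 2 bumps 3 from row 1; 3 bumps 4 from row 2; 4 bumps 7 from row 3; 7 starts row 4. P = [[1, 2, 6, 8], [3, 9], [4], [7]].
Insert 5: 5 bumps 6 from row 1; 6 bumps 9 from row 2; 9 appends to row 3. P = [[1, 2, 5, 8], [3, 6], [4, 9], [7]].

So P = [[1, 2, 5, 8], [3, 6], [4, 9], [7]], Q = [[1, 3, 4, 5], [2, 6], [7, 9], [8]].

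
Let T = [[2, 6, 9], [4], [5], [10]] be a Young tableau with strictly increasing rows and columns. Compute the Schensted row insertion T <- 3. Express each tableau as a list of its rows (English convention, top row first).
[[2, 3, 9], [4, 6], [5], [10]]

In row 1, 3 replaces 6 (the leftmost entry greater than 3); 6 is bumped to row 2. 6 is appended to row 2. The new tableau is [[2, 3, 9], [4, 6], [5], [10]].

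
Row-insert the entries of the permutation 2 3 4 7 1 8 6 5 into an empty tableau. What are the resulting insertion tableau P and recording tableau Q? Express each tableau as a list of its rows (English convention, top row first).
Insert each entry of the permutation into P by Schensted row insertion, recording in Q the position of each new cell.

Insert 2: appended to row 1. P = [[2]].
Insert 3: appended to row 1. P = [[2, 3]].
Insert 4: appended to row 1. P = [[2, 3, 4]].
Insert 7: appended to row 1. P = [[2, 3, 4, 7]].
Insert 1: 1 bumps 2 from row 1; 2 starts row 2. P = [[1, 3, 4, 7], [2]].
Insert 8: appended to row 1. P = [[1, 3, 4, 7, 8], [2]].
Insert 6: 6 bumps 7 from row 1; 7 appends to row 2. P = [[1, 3, 4, 6, 8], [2, 7]].
Insert 5: 5 bumps 6 from row 1; 6 bumps 7 from row 2; 7 starts row 3. P = [[1, 3, 4, 5, 8], [2, 6], [7]].

So P = [[1, 3, 4, 5, 8], [2, 6], [7]], Q = [[1, 2, 3, 4, 6], [5, 7], [8]].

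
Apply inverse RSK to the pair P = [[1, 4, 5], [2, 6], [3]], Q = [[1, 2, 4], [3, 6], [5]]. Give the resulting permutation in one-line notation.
Reverse RSK: for i = n, n-1, ..., 1, locate i in Q, remove the corresponding corner cell from P, and reverse-bump its entry up through P; the value ejected from row 1 is w(i).

So w = 3 4 2 6 1 5.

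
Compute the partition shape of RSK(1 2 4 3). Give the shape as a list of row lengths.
[3, 1]

Row-insert each entry into an empty tableau.

After inserting 1: P = [[1]].
After inserting 2: P = [[1, 2]].
After inserting 4: P = [[1, 2, 4]].
After inserting 3: P = [[1, 2, 3], [4]].

The final insertion tableau P = [[1, 2, 3], [4]] has shape [3, 1].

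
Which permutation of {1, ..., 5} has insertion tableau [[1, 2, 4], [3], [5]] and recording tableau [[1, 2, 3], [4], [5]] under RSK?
Reverse the RSK construction: for i from n down to 1, find the cell of Q containing i, remove the entry at that cell from P, and reverse-bump it up through P; the value ejected from row 1 is w(i).

Step i=5: Q has 5 at row 3, column 1; remove 5 from row 3 of P and reverse-bump: 5 enters row 2 and ejects 3; 3 enters row 1 and ejects 2. So w(5) = 2. P is now [[1, 3, 4], [5]].
Step i=4: Q has 4 at row 2, column 1; remove 5 from row 2 of P and reverse-bump: 5 enters row 1 and ejects 4. So w(4) = 4. P is now [[1, 3, 5]].
Step i=3: Q has 3 at row 1, column 3; remove that cell from P, ejecting 5. So w(3) = 5. P is now [[1, 3]].
Step i=2: Q has 2 at row 1, column 2; remove that cell from P, ejecting 3. So w(2) = 3. P is now [[1]].
Step i=1: Q has 1 at row 1, column 1; remove that cell from P, ejecting 1. So w(1) = 1. P is now [].

So w = 1 3 5 4 2.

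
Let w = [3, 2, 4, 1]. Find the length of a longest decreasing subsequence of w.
3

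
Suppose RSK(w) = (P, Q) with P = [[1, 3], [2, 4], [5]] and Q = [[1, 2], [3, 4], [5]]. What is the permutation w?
2 5 1 4 3

Reverse the RSK construction: for i from n down to 1, find the cell of Q containing i, remove the entry at that cell from P, and reverse-bump it up through P; the value ejected from row 1 is w(i).

Step i=5: Q has 5 at row 3, column 1; remove 5 from row 3 of P and reverse-bump: 5 enters row 2 and ejects 4; 4 enters row 1 and ejects 3. So w(5) = 3. P is now [[1, 4], [2, 5]].
Step i=4: Q has 4 at row 2, column 2; remove 5 from row 2 of P and reverse-bump: 5 enters row 1 and ejects 4. So w(4) = 4. P is now [[1, 5], [2]].
Step i=3: Q has 3 at row 2, column 1; remove 2 from row 2 of P and reverse-bump: 2 enters row 1 and ejects 1. So w(3) = 1. P is now [[2, 5]].
Step i=2: Q has 2 at row 1, column 2; remove that cell from P, ejecting 5. So w(2) = 5. P is now [[2]].
Step i=1: Q has 1 at row 1, column 1; remove that cell from P, ejecting 2. So w(1) = 2. P is now [].

So w = 2 5 1 4 3.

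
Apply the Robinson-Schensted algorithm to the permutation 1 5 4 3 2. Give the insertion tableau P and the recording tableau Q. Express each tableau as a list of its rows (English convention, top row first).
P = [[1, 2], [3], [4], [5]], Q = [[1, 2], [3], [4], [5]]

Insert each entry of the permutation into P by Schensted row insertion, recording in Q the position of each new cell.

Insert 1: appended to row 1. P = [[1]], Q = [[1]].
Insert 5: appended to row 1. P = [[1, 5]], Q = [[1, 2]].
Insert 4: 4 bumps 5 from row 1; 5 starts row 2. P = [[1, 4], [5]], Q = [[1, 2], [3]].
Insert 3: 3 bumps 4 from row 1; 4 bumps 5 from row 2; 5 starts row 3. P = [[1, 3], [4], [5]], Q = [[1, 2], [3], [4]].
Insert 2: 2 bumps 3 from row 1; 3 bumps 4 from row 2; 4 bumps 5 from row 3; 5 starts row 4. P = [[1, 2], [3], [4], [5]], Q = [[1, 2], [3], [4], [5]].

So P = [[1, 2], [3], [4], [5]], Q = [[1, 2], [3], [4], [5]].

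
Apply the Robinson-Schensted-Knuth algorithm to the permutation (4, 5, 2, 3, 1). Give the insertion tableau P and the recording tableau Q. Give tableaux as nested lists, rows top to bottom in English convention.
Insert each entry of the permutation into P by Schensted row insertion, recording in Q the position of each new cell.

Insert 4: appended to row 1. P = [[4]].
Insert 5: appended to row 1. P = [[4, 5]].
Insert 2: 2 bumps 4 from row 1; 4 starts row 2. P = [[2, 5], [4]].
Insert 3: 3 bumps 5 from row 1; 5 appends to row 2. P = [[2, 3], [4, 5]].
Insert 1: 1 bumps 2 from row 1; 2 bumps 4 from row 2; 4 starts row 3. P = [[1, 3], [2, 5], [4]].

So P = [[1, 3], [2, 5], [4]], Q = [[1, 2], [3, 4], [5]].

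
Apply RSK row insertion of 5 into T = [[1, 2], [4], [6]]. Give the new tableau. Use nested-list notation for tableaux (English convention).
5 is larger than every entry of row 1, so it is appended to row 1. The new tableau is [[1, 2, 5], [4], [6]].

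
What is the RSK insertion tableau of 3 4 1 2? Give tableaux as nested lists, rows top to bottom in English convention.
Insert 3: appended to row 1. P = [[3]].
Insert 4: appended to row 1. P = [[3, 4]].
Insert 1: 1 bumps 3 from row 1; 3 starts row 2. P = [[1, 4], [3]].
Insert 2: 2 bumps 4 from row 1; 4 appends to row 2. P = [[1, 2], [3, 4]].

So P = [[1, 2], [3, 4]].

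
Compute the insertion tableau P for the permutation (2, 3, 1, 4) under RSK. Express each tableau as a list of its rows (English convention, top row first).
P = [[1, 3, 4], [2]]

Insert 2: appended to row 1. P = [[2]].
Insert 3: appended to row 1. P = [[2, 3]].
Insert 1: 1 bumps 2 from row 1; 2 starts row 2. P = [[1, 3], [2]].
Insert 4: appended to row 1. P = [[1, 3, 4], [2]].

So P = [[1, 3, 4], [2]].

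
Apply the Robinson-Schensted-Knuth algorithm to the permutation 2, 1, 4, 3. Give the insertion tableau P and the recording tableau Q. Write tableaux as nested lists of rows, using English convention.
P = [[1, 3], [2, 4]], Q = [[1, 3], [2, 4]]

Insert each entry of the permutation into P by Schensted row insertion, recording in Q the position of each new cell.

After inserting 2: P = [[2]].
After inserting 1: P = [[1], [2]].
After inserting 4: P = [[1, 4], [2]].
After inserting 3: P = [[1, 3], [2, 4]].

So P = [[1, 3], [2, 4]], Q = [[1, 3], [2, 4]].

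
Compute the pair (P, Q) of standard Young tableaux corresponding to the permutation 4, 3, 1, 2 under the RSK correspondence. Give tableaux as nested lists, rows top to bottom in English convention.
Insert each entry of the permutation into P by Schensted row insertion, recording in Q the position of each new cell.

Insert 4: appended to row 1. P = [[4]], Q = [[1]].
Insert 3: 3 bumps 4 from row 1; 4 starts row 2. P = [[3], [4]], Q = [[1], [2]].
Insert 1: 1 bumps 3 from row 1; 3 bumps 4 from row 2; 4 starts row 3. P = [[1], [3], [4]], Q = [[1], [2], [3]].
Insert 2: appended to row 1. P = [[1, 2], [3], [4]], Q = [[1, 4], [2], [3]].

So P = [[1, 2], [3], [4]], Q = [[1, 4], [2], [3]].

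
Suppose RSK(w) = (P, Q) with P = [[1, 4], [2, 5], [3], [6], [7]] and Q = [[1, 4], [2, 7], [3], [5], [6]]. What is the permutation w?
Reverse the RSK construction: for i from n down to 1, find the cell of Q containing i, remove the entry at that cell from P, and reverse-bump it up through P; the value ejected from row 1 is w(i).

Step i=7: Q has 7 at row 2, column 2; remove 5 from row 2 of P and reverse-bump: 5 enters row 1 and ejects 4. So w(7) = 4. P is now [[1, 5], [2], [3], [6], [7]].
Step i=6: Q has 6 at row 5, column 1; remove 7 from row 5 of P and reverse-bump: 7 enters row 4 and ejects 6; 6 enters row 3 and ejects 3; 3 enters row 2 and ejects 2; 2 enters row 1 and ejects 1. So w(6) = 1. P is now [[2, 5], [3], [6], [7]].
Step i=5: Q has 5 at row 4, column 1; remove 7 from row 4 of P and reverse-bump: 7 enters row 3 and ejects 6; 6 enters row 2 and ejects 3; 3 enters row 1 and ejects 2. So w(5) = 2. P is now [[3, 5], [6], [7]].
Step i=4: Q has 4 at row 1, column 2; remove that cell from P, ejecting 5. So w(4) = 5. P is now [[3], [6], [7]].
Step i=3: Q has 3 at row 3, column 1; remove 7 from row 3 of P and reverse-bump: 7 enters row 2 and ejects 6; 6 enters row 1 and ejects 3. So w(3) = 3. P is now [[6], [7]].
Step i=2: Q has 2 at row 2, column 1; remove 7 from row 2 of P and reverse-bump: 7 enters row 1 and ejects 6. So w(2) = 6. P is now [[7]].
Step i=1: Q has 1 at row 1, column 1; remove that cell from P, ejecting 7. So w(1) = 7. P is now [].

So w = 7 6 3 5 2 1 4.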